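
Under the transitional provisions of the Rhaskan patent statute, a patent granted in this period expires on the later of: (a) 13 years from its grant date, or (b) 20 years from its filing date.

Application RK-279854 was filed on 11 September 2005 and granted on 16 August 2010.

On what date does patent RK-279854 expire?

September 11, 2025

(a) grant + 13 years → 16 August 2023.
(b) filing + 20 years → 11 September 2025.
Later of the two: 11 September 2025.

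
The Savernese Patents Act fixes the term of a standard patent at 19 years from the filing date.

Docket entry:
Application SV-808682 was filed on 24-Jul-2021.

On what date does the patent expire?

Filing date + 19 years → 24 July 2040.

2040-07-24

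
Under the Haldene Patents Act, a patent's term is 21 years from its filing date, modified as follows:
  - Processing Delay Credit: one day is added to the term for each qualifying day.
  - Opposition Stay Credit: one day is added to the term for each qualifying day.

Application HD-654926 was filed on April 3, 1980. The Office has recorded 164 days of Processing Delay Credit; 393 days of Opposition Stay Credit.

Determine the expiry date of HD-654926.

Base term: filing date + 21 years → 3 April 2001.
Processing Delay Credit: +164 days → 14 September 2001.
Opposition Stay Credit: +393 days → 12 October 2002.

2002-10-12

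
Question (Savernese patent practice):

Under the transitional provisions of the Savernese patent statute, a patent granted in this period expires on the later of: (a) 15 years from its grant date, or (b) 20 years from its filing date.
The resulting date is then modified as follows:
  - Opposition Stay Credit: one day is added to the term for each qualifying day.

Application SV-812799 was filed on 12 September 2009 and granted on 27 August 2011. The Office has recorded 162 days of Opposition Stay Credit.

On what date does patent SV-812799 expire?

February 21, 2030

(a) grant + 15 years → 27 August 2026.
(b) filing + 20 years → 12 September 2029.
Later of the two: 12 September 2029.
Opposition Stay Credit: +162 days → 21 February 2030.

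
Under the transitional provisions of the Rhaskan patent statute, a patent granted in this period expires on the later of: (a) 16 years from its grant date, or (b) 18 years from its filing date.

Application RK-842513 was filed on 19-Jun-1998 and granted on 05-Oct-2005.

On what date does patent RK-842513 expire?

(a) grant + 16 years → 5 October 2021.
(b) filing + 18 years → 19 June 2016.
Later of the two: 5 October 2021.

2021-10-05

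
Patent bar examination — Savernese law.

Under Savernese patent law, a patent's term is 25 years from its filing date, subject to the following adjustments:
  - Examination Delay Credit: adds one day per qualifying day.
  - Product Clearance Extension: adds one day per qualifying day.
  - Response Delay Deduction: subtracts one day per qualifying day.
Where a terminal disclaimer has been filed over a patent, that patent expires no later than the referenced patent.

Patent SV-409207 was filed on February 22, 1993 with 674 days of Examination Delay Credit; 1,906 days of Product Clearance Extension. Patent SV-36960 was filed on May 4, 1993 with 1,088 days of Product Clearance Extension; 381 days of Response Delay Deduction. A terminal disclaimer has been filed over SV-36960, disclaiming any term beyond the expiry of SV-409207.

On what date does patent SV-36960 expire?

2020-04-10

Natural term of SV-36960:
  Base: filing + 25 years → 4 May 2018.
  Product Clearance Extension: +1088 days → 26 April 2021.
  Response Delay Deduction: −381 days → 10 April 2020.
Expiry of referenced patent SV-409207:
  Base: filing + 25 years → 22 February 2018.
  Examination Delay Credit: +674 days → 28 December 2019.
  Product Clearance Extension: +1906 days → 17 March 2025.
Terminal disclaimer: SV-36960 expires on the earlier of 10 April 2020 and 17 March 2025.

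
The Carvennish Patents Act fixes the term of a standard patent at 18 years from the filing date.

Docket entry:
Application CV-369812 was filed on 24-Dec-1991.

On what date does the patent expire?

Filing date + 18 years → 24 December 2009.

December 24, 2009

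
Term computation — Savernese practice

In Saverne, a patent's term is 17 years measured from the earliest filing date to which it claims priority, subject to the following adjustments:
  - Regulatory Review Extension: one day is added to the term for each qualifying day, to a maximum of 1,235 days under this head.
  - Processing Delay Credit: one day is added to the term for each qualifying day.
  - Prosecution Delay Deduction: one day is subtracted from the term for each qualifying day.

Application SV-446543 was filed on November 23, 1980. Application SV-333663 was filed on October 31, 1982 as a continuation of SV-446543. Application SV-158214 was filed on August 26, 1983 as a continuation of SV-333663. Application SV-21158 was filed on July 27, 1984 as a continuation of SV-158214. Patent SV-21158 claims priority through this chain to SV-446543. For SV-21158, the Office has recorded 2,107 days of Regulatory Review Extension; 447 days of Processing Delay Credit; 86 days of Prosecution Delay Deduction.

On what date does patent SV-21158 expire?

Earliest priority filing: 23 November 1980.
Base term: 23 November 1980 + 17 years → 23 November 1997.
Regulatory Review Extension: 2107 days claimed exceeds the 1235-day cap, so +1235 days → 11 April 2001.
Processing Delay Credit: +447 days → 2 July 2002.
Prosecution Delay Deduction: −86 days → 7 April 2002.

2002-04-07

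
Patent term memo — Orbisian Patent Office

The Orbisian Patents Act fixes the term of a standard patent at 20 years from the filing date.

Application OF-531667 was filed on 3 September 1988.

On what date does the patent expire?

Filing date + 20 years → 3 September 2008.

September 3, 2008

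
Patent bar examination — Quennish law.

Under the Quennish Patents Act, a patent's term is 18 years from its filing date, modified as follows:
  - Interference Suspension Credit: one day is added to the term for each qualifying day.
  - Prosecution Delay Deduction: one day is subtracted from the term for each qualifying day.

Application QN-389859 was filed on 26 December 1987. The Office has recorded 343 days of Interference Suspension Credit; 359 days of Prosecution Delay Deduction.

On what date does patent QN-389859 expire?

Base term: filing date + 18 years → 26 December 2005.
Interference Suspension Credit: +343 days → 4 December 2006.
Prosecution Delay Deduction: −359 days → 10 December 2005.

2005-12-10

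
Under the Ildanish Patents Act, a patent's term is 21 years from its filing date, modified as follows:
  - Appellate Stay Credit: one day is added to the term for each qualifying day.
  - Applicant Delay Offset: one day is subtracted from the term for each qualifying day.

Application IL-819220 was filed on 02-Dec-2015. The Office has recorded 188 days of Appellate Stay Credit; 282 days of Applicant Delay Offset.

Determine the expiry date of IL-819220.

August 30, 2036

Base term: filing date + 21 years → 2 December 2036.
Appellate Stay Credit: +188 days → 8 June 2037.
Applicant Delay Offset: −282 days → 30 August 2036.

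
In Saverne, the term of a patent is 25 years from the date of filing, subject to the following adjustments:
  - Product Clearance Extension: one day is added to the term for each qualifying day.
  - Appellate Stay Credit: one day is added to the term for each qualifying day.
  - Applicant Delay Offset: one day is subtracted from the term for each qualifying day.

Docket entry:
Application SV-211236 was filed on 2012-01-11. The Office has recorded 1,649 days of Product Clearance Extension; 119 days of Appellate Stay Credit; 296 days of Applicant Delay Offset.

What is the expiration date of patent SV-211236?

Base term: filing date + 25 years → 11 January 2037.
Product Clearance Extension: +1649 days → 18 July 2041.
Appellate Stay Credit: +119 days → 14 November 2041.
Applicant Delay Offset: −296 days → 22 January 2041.

2041-01-22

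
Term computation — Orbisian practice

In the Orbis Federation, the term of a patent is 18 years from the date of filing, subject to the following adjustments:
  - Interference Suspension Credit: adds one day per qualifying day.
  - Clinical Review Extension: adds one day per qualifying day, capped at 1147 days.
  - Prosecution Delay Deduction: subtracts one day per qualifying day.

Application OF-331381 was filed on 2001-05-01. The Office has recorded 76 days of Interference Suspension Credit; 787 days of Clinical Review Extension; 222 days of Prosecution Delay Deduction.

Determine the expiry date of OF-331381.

Base term: filing date + 18 years → 1 May 2019.
Interference Suspension Credit: +76 days → 16 July 2019.
Clinical Review Extension: 787 days (within the 1147-day cap) → +787 days → 10 September 2021.
Prosecution Delay Deduction: −222 days → 31 January 2021.

January 31, 2021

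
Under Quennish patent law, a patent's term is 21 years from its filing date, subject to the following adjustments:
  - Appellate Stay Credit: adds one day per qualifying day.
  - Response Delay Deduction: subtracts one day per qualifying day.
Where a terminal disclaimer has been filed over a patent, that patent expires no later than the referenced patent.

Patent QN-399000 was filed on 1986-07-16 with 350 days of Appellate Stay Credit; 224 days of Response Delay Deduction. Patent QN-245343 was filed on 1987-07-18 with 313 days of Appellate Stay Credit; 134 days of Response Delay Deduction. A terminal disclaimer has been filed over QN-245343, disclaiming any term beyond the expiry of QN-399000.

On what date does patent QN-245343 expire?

November 19, 2007

Natural term of QN-245343:
  Base: filing + 21 years → 18 July 2008.
  Appellate Stay Credit: +313 days → 27 May 2009.
  Response Delay Deduction: −134 days → 13 January 2009.
Expiry of referenced patent QN-399000:
  Base: filing + 21 years → 16 July 2007.
  Appellate Stay Credit: +350 days → 30 June 2008.
  Response Delay Deduction: −224 days → 19 November 2007.
Terminal disclaimer: QN-245343 expires on the earlier of 13 January 2009 and 19 November 2007.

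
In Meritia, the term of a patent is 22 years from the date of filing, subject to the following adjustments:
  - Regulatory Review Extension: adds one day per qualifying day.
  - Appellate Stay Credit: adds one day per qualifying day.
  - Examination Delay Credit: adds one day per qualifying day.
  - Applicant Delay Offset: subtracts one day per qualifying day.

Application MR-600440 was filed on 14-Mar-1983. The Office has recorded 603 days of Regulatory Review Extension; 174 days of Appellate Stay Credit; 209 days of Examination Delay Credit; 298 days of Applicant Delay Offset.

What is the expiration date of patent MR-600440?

Base term: filing date + 22 years → 14 March 2005.
Regulatory Review Extension: +603 days → 7 November 2006.
Appellate Stay Credit: +174 days → 30 April 2007.
Examination Delay Credit: +209 days → 25 November 2007.
Applicant Delay Offset: −298 days → 31 January 2007.

2007-01-31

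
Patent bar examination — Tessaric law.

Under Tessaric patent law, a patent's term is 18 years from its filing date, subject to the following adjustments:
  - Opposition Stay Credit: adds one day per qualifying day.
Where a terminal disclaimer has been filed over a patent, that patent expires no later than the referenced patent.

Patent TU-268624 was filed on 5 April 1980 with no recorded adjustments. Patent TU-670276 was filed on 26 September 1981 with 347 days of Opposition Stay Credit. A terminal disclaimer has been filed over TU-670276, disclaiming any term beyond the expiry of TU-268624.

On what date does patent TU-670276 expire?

April 5, 1998

Natural term of TU-670276:
  Base: filing + 18 years → 26 September 1999.
  Opposition Stay Credit: +347 days → 7 September 2000.
Expiry of referenced patent TU-268624:
  Base: filing + 18 years → 5 April 1998.
Terminal disclaimer: TU-670276 expires on the earlier of 7 September 2000 and 5 April 1998.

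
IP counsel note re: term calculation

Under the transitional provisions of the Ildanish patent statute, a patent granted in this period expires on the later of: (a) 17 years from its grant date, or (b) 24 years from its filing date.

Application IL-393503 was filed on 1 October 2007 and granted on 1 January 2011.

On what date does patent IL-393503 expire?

2031-10-01

(a) grant + 17 years → 1 January 2028.
(b) filing + 24 years → 1 October 2031.
Later of the two: 1 October 2031.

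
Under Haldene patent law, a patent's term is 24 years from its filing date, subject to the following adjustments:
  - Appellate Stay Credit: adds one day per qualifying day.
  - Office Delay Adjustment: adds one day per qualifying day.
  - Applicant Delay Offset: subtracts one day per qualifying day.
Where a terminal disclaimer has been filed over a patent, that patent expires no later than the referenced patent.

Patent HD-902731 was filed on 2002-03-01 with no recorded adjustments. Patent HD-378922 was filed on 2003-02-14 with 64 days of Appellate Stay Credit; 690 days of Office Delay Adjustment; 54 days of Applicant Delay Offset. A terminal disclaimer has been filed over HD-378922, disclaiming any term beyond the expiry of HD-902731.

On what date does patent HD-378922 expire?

Natural term of HD-378922:
  Base: filing + 24 years → 14 February 2027.
  Appellate Stay Credit: +64 days → 19 April 2027.
  Office Delay Adjustment: +690 days → 9 March 2029.
  Applicant Delay Offset: −54 days → 14 January 2029.
Expiry of referenced patent HD-902731:
  Base: filing + 24 years → 1 March 2026.
Terminal disclaimer: HD-378922 expires on the earlier of 14 January 2029 and 1 March 2026.

March 1, 2026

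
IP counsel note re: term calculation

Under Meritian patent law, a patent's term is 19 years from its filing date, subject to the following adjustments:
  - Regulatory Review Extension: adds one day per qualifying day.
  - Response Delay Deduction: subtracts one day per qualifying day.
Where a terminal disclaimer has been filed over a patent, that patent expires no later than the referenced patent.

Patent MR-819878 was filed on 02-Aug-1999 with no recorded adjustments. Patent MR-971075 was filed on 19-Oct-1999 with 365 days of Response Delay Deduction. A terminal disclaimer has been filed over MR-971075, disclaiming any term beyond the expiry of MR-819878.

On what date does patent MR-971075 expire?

October 19, 2017

Natural term of MR-971075:
  Base: filing + 19 years → 19 October 2018.
  Response Delay Deduction: −365 days → 19 October 2017.
Expiry of referenced patent MR-819878:
  Base: filing + 19 years → 2 August 2018.
Terminal disclaimer: MR-971075 expires on the earlier of 19 October 2017 and 2 August 2018.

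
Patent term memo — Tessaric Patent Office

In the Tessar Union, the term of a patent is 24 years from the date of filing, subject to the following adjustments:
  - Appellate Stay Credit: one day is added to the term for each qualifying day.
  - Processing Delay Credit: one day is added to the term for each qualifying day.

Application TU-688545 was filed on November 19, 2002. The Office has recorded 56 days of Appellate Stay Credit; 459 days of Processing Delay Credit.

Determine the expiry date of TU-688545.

April 17, 2028

Base term: filing date + 24 years → 19 November 2026.
Appellate Stay Credit: +56 days → 14 January 2027.
Processing Delay Credit: +459 days → 17 April 2028.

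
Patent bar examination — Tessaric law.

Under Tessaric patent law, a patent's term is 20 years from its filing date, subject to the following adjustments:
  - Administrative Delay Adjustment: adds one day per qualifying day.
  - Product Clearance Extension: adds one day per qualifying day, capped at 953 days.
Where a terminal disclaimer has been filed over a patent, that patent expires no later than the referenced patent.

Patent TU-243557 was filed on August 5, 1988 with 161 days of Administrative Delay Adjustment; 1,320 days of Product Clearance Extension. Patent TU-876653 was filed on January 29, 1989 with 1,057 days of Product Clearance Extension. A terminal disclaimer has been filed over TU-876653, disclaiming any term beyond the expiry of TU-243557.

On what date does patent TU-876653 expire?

2011-08-24

Natural term of TU-876653:
  Base: filing + 20 years → 29 January 2009.
  Product Clearance Extension: 1057 days claimed exceeds the 953-day cap, so +953 days → 9 September 2011.
Expiry of referenced patent TU-243557:
  Base: filing + 20 years → 5 August 2008.
  Administrative Delay Adjustment: +161 days → 13 January 2009.
  Product Clearance Extension: 1320 days claimed exceeds the 953-day cap, so +953 days → 24 August 2011.
Terminal disclaimer: TU-876653 expires on the earlier of 9 September 2011 and 24 August 2011.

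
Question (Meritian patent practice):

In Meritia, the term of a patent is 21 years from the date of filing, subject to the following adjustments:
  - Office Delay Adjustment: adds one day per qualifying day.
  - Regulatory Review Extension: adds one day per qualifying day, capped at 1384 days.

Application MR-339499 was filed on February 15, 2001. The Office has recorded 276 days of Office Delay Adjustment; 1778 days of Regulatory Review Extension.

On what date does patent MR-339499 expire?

2026-09-02

Base term: filing date + 21 years → 15 February 2022.
Office Delay Adjustment: +276 days → 18 November 2022.
Regulatory Review Extension: 1778 days claimed exceeds the 1384-day cap, so +1384 days → 2 September 2026.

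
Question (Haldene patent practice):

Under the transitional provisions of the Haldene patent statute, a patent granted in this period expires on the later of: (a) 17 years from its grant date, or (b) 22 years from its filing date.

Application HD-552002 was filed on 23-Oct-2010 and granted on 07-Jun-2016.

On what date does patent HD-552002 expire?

(a) grant + 17 years → 7 June 2033.
(b) filing + 22 years → 23 October 2032.
Later of the two: 7 June 2033.

June 7, 2033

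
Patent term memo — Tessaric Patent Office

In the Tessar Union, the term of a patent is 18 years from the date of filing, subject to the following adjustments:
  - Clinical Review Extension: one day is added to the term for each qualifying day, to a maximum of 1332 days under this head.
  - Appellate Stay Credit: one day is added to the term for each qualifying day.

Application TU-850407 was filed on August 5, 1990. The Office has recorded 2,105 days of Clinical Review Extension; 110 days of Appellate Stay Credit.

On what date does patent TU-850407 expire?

Base term: filing date + 18 years → 5 August 2008.
Clinical Review Extension: 2105 days claimed exceeds the 1332-day cap, so +1332 days → 29 March 2012.
Appellate Stay Credit: +110 days → 17 July 2012.

July 17, 2012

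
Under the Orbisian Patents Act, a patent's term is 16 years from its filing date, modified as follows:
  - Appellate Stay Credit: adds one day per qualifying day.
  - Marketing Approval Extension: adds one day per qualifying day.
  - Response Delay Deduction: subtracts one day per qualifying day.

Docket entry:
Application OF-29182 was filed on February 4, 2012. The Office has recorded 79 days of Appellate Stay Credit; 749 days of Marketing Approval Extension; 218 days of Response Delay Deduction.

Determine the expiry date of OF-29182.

Base term: filing date + 16 years → 4 February 2028.
Appellate Stay Credit: +79 days → 23 April 2028.
Marketing Approval Extension: +749 days → 12 May 2030.
Response Delay Deduction: −218 days → 6 October 2029.

October 6, 2029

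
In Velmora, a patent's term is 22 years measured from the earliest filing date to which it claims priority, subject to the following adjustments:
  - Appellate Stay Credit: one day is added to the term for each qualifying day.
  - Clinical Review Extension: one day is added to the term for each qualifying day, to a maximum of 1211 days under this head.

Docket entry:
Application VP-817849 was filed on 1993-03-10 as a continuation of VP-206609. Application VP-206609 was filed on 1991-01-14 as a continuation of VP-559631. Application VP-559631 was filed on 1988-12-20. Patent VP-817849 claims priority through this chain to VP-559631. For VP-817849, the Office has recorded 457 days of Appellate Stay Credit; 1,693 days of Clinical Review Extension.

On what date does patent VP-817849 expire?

Earliest priority filing: 20 December 1988.
Base term: 20 December 1988 + 22 years → 20 December 2010.
Appellate Stay Credit: +457 days → 21 March 2012.
Clinical Review Extension: 1693 days claimed exceeds the 1211-day cap, so +1211 days → 15 July 2015.

July 15, 2015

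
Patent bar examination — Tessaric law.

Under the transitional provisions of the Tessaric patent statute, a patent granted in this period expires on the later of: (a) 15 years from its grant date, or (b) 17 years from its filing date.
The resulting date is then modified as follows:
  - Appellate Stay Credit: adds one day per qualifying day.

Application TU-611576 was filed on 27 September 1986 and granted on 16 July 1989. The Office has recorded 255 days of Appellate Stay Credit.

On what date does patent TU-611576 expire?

(a) grant + 15 years → 16 July 2004.
(b) filing + 17 years → 27 September 2003.
Later of the two: 16 July 2004.
Appellate Stay Credit: +255 days → 28 March 2005.

March 28, 2005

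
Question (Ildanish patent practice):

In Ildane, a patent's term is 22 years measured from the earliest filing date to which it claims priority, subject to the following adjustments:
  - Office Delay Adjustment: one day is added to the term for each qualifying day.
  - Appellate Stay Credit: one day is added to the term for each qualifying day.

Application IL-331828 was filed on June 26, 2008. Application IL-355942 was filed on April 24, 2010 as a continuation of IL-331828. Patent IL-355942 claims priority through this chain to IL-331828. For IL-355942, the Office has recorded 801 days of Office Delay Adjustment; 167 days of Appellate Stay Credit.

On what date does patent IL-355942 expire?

Earliest priority filing: 26 June 2008.
Base term: 26 June 2008 + 22 years → 26 June 2030.
Office Delay Adjustment: +801 days → 4 September 2032.
Appellate Stay Credit: +167 days → 18 February 2033.

February 18, 2033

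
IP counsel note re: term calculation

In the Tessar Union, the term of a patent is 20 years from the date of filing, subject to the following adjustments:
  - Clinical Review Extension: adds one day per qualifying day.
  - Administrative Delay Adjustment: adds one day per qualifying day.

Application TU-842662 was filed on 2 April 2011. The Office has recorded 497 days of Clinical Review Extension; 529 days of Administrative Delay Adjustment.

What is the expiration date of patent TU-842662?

2034-01-22

Base term: filing date + 20 years → 2 April 2031.
Clinical Review Extension: +497 days → 11 August 2032.
Administrative Delay Adjustment: +529 days → 22 January 2034.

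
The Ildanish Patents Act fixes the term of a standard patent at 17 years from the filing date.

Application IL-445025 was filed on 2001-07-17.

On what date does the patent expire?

2018-07-17

Filing date + 17 years → 17 July 2018.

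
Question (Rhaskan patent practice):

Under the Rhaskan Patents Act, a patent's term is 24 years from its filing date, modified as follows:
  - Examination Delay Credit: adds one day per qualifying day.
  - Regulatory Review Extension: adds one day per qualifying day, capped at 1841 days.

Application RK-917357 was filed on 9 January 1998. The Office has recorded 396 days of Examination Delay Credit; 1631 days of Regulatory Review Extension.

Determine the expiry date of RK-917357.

Base term: filing date + 24 years → 9 January 2022.
Examination Delay Credit: +396 days → 9 February 2023.
Regulatory Review Extension: 1631 days (within the 1841-day cap) → +1631 days → 29 July 2027.

July 29, 2027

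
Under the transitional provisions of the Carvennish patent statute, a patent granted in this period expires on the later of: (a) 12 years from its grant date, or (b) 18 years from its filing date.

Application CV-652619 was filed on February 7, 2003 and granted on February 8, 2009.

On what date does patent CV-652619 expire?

(a) grant + 12 years → 8 February 2021.
(b) filing + 18 years → 7 February 2021.
Later of the two: 8 February 2021.

2021-02-08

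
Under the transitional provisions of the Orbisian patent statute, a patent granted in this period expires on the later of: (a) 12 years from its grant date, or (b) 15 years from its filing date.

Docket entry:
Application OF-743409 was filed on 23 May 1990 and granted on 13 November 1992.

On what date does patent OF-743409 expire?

(a) grant + 12 years → 13 November 2004.
(b) filing + 15 years → 23 May 2005.
Later of the two: 23 May 2005.

May 23, 2005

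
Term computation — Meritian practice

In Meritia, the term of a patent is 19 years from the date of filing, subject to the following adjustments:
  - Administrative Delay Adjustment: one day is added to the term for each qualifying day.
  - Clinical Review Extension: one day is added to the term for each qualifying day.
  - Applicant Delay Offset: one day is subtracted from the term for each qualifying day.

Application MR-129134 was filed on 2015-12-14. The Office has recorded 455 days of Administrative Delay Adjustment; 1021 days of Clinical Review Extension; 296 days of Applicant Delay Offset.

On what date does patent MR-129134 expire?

March 8, 2038

Base term: filing date + 19 years → 14 December 2034.
Administrative Delay Adjustment: +455 days → 13 March 2036.
Clinical Review Extension: +1021 days → 29 December 2038.
Applicant Delay Offset: −296 days → 8 March 2038.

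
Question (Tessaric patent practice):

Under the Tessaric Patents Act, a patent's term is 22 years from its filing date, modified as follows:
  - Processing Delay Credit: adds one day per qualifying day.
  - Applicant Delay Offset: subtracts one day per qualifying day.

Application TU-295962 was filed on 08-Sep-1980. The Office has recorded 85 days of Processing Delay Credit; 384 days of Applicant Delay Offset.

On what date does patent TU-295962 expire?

2001-11-13

Base term: filing date + 22 years → 8 September 2002.
Processing Delay Credit: +85 days → 2 December 2002.
Applicant Delay Offset: −384 days → 13 November 2001.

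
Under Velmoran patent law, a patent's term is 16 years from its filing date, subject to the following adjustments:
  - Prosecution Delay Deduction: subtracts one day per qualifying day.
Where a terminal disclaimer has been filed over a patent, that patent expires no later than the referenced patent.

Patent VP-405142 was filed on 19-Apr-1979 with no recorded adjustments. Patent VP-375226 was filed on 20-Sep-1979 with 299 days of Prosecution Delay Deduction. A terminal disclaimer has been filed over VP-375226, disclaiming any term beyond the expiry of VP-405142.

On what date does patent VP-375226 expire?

Natural term of VP-375226:
  Base: filing + 16 years → 20 September 1995.
  Prosecution Delay Deduction: −299 days → 25 November 1994.
Expiry of referenced patent VP-405142:
  Base: filing + 16 years → 19 April 1995.
Terminal disclaimer: VP-375226 expires on the earlier of 25 November 1994 and 19 April 1995.

November 25, 1994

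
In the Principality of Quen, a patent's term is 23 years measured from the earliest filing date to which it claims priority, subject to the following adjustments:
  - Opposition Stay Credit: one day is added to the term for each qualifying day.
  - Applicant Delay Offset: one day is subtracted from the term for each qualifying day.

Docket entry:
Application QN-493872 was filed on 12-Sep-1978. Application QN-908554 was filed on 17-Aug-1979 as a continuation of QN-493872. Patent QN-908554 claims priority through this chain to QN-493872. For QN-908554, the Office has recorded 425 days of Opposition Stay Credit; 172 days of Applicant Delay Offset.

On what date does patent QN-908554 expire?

May 23, 2002

Earliest priority filing: 12 September 1978.
Base term: 12 September 1978 + 23 years → 12 September 2001.
Opposition Stay Credit: +425 days → 11 November 2002.
Applicant Delay Offset: −172 days → 23 May 2002.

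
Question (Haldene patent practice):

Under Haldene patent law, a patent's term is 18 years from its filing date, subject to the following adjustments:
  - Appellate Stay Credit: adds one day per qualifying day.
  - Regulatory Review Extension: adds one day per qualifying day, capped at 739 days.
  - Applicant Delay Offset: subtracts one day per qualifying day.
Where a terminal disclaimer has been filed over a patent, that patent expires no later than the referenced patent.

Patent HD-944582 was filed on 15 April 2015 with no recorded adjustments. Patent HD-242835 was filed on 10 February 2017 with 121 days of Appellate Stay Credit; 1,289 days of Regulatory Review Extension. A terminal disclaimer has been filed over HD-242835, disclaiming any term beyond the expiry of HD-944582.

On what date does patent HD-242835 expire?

Natural term of HD-242835:
  Base: filing + 18 years → 10 February 2035.
  Appellate Stay Credit: +121 days → 11 June 2035.
  Regulatory Review Extension: 1289 days claimed exceeds the 739-day cap, so +739 days → 19 June 2037.
Expiry of referenced patent HD-944582:
  Base: filing + 18 years → 15 April 2033.
Terminal disclaimer: HD-242835 expires on the earlier of 19 June 2037 and 15 April 2033.

April 15, 2033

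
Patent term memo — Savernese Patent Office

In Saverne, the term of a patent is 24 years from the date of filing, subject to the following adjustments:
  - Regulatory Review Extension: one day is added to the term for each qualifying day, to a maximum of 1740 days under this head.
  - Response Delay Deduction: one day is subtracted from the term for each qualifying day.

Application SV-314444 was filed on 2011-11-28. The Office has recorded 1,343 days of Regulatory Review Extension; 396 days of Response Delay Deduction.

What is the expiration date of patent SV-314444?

Base term: filing date + 24 years → 28 November 2035.
Regulatory Review Extension: 1343 days (within the 1740-day cap) → +1343 days → 2 August 2039.
Response Delay Deduction: −396 days → 2 July 2038.

July 2, 2038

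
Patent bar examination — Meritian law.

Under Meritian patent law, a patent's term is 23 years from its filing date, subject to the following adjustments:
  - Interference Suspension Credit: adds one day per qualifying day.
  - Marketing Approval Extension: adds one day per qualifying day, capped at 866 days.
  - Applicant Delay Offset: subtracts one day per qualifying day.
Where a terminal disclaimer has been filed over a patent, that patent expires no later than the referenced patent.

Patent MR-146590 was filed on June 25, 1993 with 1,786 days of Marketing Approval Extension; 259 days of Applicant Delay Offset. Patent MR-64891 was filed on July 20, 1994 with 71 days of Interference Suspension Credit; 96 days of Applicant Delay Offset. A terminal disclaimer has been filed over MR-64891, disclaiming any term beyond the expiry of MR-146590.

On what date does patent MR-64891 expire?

Natural term of MR-64891:
  Base: filing + 23 years → 20 July 2017.
  Interference Suspension Credit: +71 days → 29 September 2017.
  Applicant Delay Offset: −96 days → 25 June 2017.
Expiry of referenced patent MR-146590:
  Base: filing + 23 years → 25 June 2016.
  Marketing Approval Extension: 1786 days claimed exceeds the 866-day cap, so +866 days → 8 November 2018.
  Applicant Delay Offset: −259 days → 22 February 2018.
Terminal disclaimer: MR-64891 expires on the earlier of 25 June 2017 and 22 February 2018.

2017-06-25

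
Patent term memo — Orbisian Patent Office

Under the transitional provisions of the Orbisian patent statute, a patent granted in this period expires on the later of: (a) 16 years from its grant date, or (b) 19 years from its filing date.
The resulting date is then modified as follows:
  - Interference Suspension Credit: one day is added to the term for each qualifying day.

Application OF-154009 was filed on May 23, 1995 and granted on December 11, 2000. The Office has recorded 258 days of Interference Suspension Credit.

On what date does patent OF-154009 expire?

(a) grant + 16 years → 11 December 2016.
(b) filing + 19 years → 23 May 2014.
Later of the two: 11 December 2016.
Interference Suspension Credit: +258 days → 26 August 2017.

2017-08-26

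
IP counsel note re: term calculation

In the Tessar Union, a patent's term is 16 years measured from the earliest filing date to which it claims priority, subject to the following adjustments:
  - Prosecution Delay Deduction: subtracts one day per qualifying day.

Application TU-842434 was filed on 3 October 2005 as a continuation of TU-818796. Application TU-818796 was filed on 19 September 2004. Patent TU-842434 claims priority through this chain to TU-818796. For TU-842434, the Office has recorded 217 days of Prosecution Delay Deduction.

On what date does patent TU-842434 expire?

February 15, 2020

Earliest priority filing: 19 September 2004.
Base term: 19 September 2004 + 16 years → 19 September 2020.
Prosecution Delay Deduction: −217 days → 15 February 2020.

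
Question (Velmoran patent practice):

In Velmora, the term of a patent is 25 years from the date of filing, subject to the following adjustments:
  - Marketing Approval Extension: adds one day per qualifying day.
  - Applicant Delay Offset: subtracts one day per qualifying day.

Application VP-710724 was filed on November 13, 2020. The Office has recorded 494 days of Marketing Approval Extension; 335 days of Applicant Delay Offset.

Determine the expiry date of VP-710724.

April 21, 2046

Base term: filing date + 25 years → 13 November 2045.
Marketing Approval Extension: +494 days → 22 March 2047.
Applicant Delay Offset: −335 days → 21 April 2046.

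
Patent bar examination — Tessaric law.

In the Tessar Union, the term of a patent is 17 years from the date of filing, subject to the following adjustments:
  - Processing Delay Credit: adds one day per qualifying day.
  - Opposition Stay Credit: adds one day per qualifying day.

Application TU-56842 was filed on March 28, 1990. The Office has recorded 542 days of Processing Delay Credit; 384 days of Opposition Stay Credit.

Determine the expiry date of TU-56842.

Base term: filing date + 17 years → 28 March 2007.
Processing Delay Credit: +542 days → 20 September 2008.
Opposition Stay Credit: +384 days → 9 October 2009.

October 9, 2009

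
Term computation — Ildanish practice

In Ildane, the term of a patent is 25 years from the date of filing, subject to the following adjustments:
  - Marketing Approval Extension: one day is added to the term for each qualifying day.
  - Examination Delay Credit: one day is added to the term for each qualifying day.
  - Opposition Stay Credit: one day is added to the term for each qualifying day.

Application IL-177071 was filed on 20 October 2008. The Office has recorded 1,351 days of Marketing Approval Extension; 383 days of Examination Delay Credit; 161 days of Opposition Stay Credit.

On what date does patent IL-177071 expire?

Base term: filing date + 25 years → 20 October 2033.
Marketing Approval Extension: +1351 days → 2 July 2037.
Examination Delay Credit: +383 days → 20 July 2038.
Opposition Stay Credit: +161 days → 28 December 2038.

2038-12-28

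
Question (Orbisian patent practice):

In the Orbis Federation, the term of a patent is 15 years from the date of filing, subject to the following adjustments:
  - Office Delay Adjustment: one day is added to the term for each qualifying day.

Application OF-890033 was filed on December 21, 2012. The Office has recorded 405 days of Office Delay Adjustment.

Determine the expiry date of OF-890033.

Base term: filing date + 15 years → 21 December 2027.
Office Delay Adjustment: +405 days → 29 January 2029.

January 29, 2029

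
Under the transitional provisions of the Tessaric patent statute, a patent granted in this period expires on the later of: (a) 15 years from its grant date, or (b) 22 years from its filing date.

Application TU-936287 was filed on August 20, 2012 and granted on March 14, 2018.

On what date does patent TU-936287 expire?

August 20, 2034

(a) grant + 15 years → 14 March 2033.
(b) filing + 22 years → 20 August 2034.
Later of the two: 20 August 2034.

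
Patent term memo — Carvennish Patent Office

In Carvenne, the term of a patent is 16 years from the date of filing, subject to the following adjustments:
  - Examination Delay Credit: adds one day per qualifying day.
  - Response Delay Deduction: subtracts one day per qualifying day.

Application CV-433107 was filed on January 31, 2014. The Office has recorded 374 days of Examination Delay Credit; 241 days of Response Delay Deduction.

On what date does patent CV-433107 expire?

Base term: filing date + 16 years → 31 January 2030.
Examination Delay Credit: +374 days → 9 February 2031.
Response Delay Deduction: −241 days → 13 June 2030.

2030-06-13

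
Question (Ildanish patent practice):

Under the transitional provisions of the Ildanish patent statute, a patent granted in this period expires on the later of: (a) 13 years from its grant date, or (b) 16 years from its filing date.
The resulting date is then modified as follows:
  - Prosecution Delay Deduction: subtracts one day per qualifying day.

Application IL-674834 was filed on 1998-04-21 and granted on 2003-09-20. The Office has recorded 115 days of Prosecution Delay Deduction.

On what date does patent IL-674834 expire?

May 28, 2016

(a) grant + 13 years → 20 September 2016.
(b) filing + 16 years → 21 April 2014.
Later of the two: 20 September 2016.
Prosecution Delay Deduction: −115 days → 28 May 2016.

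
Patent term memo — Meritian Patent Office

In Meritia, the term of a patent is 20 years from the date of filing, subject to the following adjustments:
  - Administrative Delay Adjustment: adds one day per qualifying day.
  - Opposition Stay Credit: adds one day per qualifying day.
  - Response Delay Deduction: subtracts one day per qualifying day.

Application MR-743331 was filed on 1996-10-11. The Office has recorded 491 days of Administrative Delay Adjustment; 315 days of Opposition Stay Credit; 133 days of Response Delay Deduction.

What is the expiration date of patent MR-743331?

August 15, 2018

Base term: filing date + 20 years → 11 October 2016.
Administrative Delay Adjustment: +491 days → 14 February 2018.
Opposition Stay Credit: +315 days → 26 December 2018.
Response Delay Deduction: −133 days → 15 August 2018.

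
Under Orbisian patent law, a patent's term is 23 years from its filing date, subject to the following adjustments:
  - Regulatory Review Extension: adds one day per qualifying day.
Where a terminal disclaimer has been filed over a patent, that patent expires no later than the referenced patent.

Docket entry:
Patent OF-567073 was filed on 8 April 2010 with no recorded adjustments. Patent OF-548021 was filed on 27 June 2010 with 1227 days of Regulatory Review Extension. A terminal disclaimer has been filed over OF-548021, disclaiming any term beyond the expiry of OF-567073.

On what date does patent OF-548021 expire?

2033-04-08

Natural term of OF-548021:
  Base: filing + 23 years → 27 June 2033.
  Regulatory Review Extension: +1227 days → 5 November 2036.
Expiry of referenced patent OF-567073:
  Base: filing + 23 years → 8 April 2033.
Terminal disclaimer: OF-548021 expires on the earlier of 5 November 2036 and 8 April 2033.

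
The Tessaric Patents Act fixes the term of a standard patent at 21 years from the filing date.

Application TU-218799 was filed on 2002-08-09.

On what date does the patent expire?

Filing date + 21 years → 9 August 2023.

2023-08-09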